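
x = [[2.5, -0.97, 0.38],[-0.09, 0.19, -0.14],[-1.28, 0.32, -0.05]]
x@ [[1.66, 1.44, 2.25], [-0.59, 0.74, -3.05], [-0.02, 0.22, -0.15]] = [[4.71,2.97,8.53], [-0.26,-0.02,-0.76], [-2.31,-1.62,-3.85]]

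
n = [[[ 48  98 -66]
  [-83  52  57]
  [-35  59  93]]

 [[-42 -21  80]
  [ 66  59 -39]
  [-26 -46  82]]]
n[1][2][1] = -46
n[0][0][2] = -66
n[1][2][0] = -26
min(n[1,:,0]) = -42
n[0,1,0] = -83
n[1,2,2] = 82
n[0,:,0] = [48, -83, -35]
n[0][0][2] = -66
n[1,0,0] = -42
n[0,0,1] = 98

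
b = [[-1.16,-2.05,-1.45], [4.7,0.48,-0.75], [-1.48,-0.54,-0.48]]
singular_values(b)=[5.19, 2.49, 0.27]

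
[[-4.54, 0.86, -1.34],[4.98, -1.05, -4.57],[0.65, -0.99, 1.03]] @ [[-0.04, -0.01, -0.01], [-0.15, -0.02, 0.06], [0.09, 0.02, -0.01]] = [[-0.07, 0.00, 0.11], [-0.45, -0.12, -0.07], [0.22, 0.03, -0.08]]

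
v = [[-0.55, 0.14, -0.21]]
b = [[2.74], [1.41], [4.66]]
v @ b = [[-2.29]]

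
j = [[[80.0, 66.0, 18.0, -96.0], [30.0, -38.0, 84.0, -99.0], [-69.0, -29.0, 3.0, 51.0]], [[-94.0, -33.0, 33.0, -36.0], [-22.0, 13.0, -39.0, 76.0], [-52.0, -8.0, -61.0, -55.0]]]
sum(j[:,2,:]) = -220.0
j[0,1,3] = -99.0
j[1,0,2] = 33.0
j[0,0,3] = -96.0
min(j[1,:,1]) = -33.0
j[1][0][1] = -33.0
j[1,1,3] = 76.0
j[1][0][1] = -33.0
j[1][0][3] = -36.0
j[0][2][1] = -29.0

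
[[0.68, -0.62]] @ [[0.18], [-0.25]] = [[0.28]]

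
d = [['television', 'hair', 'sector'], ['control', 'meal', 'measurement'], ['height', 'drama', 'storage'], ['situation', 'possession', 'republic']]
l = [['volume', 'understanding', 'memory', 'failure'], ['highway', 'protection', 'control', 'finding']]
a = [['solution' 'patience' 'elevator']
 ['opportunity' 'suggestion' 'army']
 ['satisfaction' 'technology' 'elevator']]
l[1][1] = 'protection'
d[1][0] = 'control'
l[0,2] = 'memory'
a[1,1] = 'suggestion'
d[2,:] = ['height', 'drama', 'storage']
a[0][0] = 'solution'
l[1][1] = 'protection'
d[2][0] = 'height'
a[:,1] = ['patience', 'suggestion', 'technology']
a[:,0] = ['solution', 'opportunity', 'satisfaction']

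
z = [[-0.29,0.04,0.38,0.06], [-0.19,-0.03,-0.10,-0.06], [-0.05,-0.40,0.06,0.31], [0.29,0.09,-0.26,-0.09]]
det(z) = 0.00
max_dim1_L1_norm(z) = 0.82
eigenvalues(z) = [(-0.29+0.33j), (-0.29-0.33j), (0.2+0j), (0.02+0j)]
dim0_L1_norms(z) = [0.82, 0.56, 0.8, 0.52]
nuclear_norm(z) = 1.37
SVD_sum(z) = [[-0.25, -0.14, 0.27, 0.15], [-0.02, -0.01, 0.02, 0.01], [-0.19, -0.10, 0.20, 0.11], [0.24, 0.13, -0.26, -0.14]] + [[-0.07, 0.17, 0.08, -0.11], [-0.01, 0.03, 0.01, -0.02], [0.13, -0.3, -0.14, 0.2], [0.02, -0.05, -0.03, 0.04]] + [[0.04, 0.01, 0.03, 0.01], [-0.16, -0.04, -0.14, -0.06], [0.0, 0.0, 0.0, 0.00], [0.03, 0.01, 0.02, 0.01]] + [[-0.0, 0.00, -0.00, 0.0], [-0.00, 0.00, -0.0, 0.00], [-0.00, 0.0, -0.00, 0.00], [-0.00, 0.00, -0.0, 0.01]]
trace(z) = -0.35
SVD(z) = [[-0.64, -0.48, 0.23, 0.55],[-0.06, -0.07, -0.96, 0.27],[-0.47, 0.86, 0.02, 0.19],[0.61, 0.16, 0.17, 0.76]] @ diag([0.662125535957435, 0.47280541095466444, 0.22877644234567024, 0.010303272913417613]) @ [[0.60,0.33,-0.64,-0.35], [0.33,-0.74,-0.34,0.49], [0.71,0.20,0.62,0.27], [-0.18,0.56,-0.30,0.75]]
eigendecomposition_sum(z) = [[-0.18+0.07j, 0.06+0.17j, (0.15+0.05j), (-0.02-0.09j)], [(-0.05-0.07j), -0.06+0.04j, (-0+0.07j), 0.03-0.02j], [(-0.09-0.15j), (-0.14+0.07j), (-0.03+0.14j), (0.07-0.03j)], [0.17+0.01j, 0.01-0.15j, -0.10-0.09j, (-0.01+0.08j)]] + [[-0.18-0.07j, 0.06-0.17j, 0.15-0.05j, -0.02+0.09j], [(-0.05+0.07j), -0.06-0.04j, -0.00-0.07j, (0.03+0.02j)], [-0.09+0.15j, (-0.14-0.07j), (-0.03-0.14j), (0.07+0.03j)], [(0.17-0.01j), (0.01+0.15j), (-0.1+0.09j), -0.01-0.08j]] + [[(0.08+0j), (-0.07+0j), 0.07+0.00j, 0.11+0.00j], [(-0.11-0j), (0.09-0j), (-0.09-0j), -0.14-0.00j], [0.13+0.00j, (-0.11+0j), 0.11+0.00j, 0.17+0.00j], [-0.07-0.00j, 0.05-0.00j, (-0.06-0j), (-0.09-0j)]] + [[-0.00-0.00j, -0.00-0.00j, (-0-0j), -0.01-0.00j], [(0.01+0j), 0j, 0j, 0.02+0.00j], [(-0.01-0j), -0.00-0.00j, -0.00-0.00j, (-0.01-0j)], [(0.02+0j), (0.01+0j), 0.01+0.00j, 0.02+0.00j]]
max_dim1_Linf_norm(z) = 0.4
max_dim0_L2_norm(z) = 0.47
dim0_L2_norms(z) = [0.45, 0.41, 0.47, 0.33]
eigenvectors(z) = [[0.61+0.00j, 0.61-0.00j, -0.42+0.00j, -0.20+0.00j], [(0.06+0.24j), 0.06-0.24j, (0.54+0j), (0.56+0j)], [0.08+0.54j, 0.08-0.54j, (-0.65+0j), -0.34+0.00j], [(-0.48-0.21j), -0.48+0.21j, (0.33+0j), (0.73+0j)]]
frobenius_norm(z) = 0.85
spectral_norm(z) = 0.66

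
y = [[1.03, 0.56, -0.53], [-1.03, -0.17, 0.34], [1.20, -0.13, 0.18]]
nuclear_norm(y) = 2.79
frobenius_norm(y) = 2.09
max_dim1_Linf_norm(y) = 1.2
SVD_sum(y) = [[1.16, 0.23, -0.26],[-1.05, -0.21, 0.23],[1.04, 0.20, -0.23]] + [[-0.13, 0.29, -0.31], [0.02, -0.04, 0.04], [0.16, -0.36, 0.39]] + [[0.0, 0.04, 0.04], [0.00, 0.07, 0.07], [0.00, 0.03, 0.02]]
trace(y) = 1.04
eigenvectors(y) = [[0.12+0.52j, 0.12-0.52j, (0.05+0j)],[(-0.34-0.34j), -0.34+0.34j, (0.64+0j)],[0.70+0.00j, (0.7-0j), (0.76+0j)]]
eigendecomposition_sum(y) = [[0.51+0.32j, 0.28-0.16j, (-0.27+0.11j)], [(-0.55+0j), -0.14+0.26j, (0.15-0.22j)], [0.56-0.57j, (-0.13-0.4j), (0.07+0.38j)]] + [[0.51-0.32j, 0.28+0.16j, (-0.27-0.11j)],[-0.55-0.00j, (-0.14-0.26j), (0.15+0.22j)],[(0.56+0.57j), -0.13+0.40j, 0.07-0.38j]] + [[0.01-0.00j, (0.01-0j), 0.00-0.00j], [(0.07-0j), 0.10-0.00j, 0.04-0.00j], [0.08-0.00j, (0.12-0j), 0.05-0.00j]]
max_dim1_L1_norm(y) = 2.12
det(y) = 0.17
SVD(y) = [[-0.62,-0.63,0.48], [0.56,0.08,0.83], [-0.56,0.78,0.30]] @ diag([1.9568755788905792, 0.7115581367766216, 0.1200957398438613]) @ [[-0.96, -0.19, 0.21], [0.28, -0.65, 0.7], [0.01, 0.73, 0.68]]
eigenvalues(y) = [(0.44+0.95j), (0.44-0.95j), (0.15+0j)]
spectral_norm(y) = 1.96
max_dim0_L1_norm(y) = 3.26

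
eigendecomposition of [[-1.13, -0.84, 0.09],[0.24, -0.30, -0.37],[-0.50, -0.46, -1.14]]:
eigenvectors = [[(-0.76+0j), (-0.76-0j), 0.34+0.00j], [0.52+0.26j, (0.52-0.26j), 0.22+0.00j], [0.10-0.26j, (0.1+0.26j), (0.91+0j)]]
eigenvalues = [(-0.56+0.32j), (-0.56-0.32j), (-1.44+0j)]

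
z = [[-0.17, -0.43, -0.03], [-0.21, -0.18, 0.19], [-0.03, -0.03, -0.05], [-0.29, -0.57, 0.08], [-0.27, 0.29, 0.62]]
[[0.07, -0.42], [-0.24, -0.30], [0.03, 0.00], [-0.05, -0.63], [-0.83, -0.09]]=z @ [[0.82, -0.00], [-0.44, 1.01], [-0.78, -0.62]]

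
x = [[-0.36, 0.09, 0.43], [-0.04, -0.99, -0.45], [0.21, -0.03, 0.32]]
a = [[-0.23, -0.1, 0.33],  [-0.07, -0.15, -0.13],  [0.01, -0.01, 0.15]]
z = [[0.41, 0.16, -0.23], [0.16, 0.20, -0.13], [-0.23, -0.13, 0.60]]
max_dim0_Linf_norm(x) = 0.99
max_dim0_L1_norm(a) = 0.61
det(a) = 0.01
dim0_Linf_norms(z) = [0.41, 0.2, 0.6]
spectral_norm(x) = 1.13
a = x @ z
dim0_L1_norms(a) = [0.31, 0.26, 0.61]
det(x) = 0.20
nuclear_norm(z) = 1.21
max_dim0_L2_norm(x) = 0.99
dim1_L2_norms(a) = [0.41, 0.21, 0.15]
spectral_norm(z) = 0.82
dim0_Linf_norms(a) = [0.23, 0.15, 0.33]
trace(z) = 1.21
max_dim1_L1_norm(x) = 1.48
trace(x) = -1.03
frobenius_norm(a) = 0.49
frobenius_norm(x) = 1.29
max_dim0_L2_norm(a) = 0.39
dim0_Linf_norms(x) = [0.36, 0.99, 0.45]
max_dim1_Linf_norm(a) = 0.33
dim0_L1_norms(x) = [0.61, 1.11, 1.2]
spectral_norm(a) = 0.43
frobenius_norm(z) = 0.87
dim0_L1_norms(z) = [0.8, 0.49, 0.96]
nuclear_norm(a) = 0.71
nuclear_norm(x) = 1.99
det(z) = 0.03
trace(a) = -0.23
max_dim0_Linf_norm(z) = 0.6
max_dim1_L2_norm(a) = 0.41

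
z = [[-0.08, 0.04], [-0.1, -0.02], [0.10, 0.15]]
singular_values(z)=[0.2, 0.11]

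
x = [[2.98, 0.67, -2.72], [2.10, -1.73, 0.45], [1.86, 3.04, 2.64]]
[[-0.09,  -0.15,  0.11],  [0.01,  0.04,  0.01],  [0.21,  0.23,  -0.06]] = x @[[0.01, 0.01, 0.01],[0.02, 0.01, 0.00],[0.05, 0.07, -0.03]]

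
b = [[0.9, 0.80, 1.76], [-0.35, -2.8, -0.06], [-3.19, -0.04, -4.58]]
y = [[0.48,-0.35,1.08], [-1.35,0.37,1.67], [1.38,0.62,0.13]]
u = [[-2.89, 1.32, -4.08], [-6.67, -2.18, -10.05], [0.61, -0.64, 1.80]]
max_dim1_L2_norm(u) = 12.26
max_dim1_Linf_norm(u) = 10.05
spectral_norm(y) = 2.35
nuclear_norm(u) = 15.98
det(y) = -2.80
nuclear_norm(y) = 4.68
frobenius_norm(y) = 2.93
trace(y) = 0.98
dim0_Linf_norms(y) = [1.38, 0.62, 1.67]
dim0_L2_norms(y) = [1.99, 0.8, 1.99]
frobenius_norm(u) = 13.45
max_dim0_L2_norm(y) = 1.99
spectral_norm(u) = 13.26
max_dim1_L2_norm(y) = 2.18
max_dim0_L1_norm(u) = 15.93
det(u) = 14.84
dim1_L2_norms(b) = [2.13, 2.82, 5.58]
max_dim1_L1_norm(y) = 3.39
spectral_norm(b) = 5.94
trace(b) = -6.48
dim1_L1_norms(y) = [1.91, 3.39, 2.13]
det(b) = -5.29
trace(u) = -3.27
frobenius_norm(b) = 6.61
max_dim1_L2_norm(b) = 5.58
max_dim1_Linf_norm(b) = 4.58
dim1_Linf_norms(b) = [1.76, 2.8, 4.58]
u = y @ b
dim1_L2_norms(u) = [5.17, 12.26, 2.01]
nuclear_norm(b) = 9.13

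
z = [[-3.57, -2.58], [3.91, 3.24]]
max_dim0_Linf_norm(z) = 3.91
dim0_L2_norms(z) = [5.29, 4.14]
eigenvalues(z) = [-1.39, 1.06]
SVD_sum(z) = [[-3.47, -2.71], [4.00, 3.13]] + [[-0.1,0.13], [-0.09,0.11]]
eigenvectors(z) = [[-0.76,0.49], [0.65,-0.87]]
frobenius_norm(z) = 6.72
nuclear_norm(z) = 6.94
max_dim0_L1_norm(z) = 7.48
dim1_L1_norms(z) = [6.15, 7.15]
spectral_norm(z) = 6.72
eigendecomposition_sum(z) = [[-2.63, -1.46], [2.22, 1.24]] + [[-0.94, -1.12], [1.69, 2.0]]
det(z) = -1.48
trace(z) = -0.33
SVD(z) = [[-0.66,0.76], [0.76,0.66]] @ diag([6.718522113783726, 0.2201376991772761]) @ [[0.79, 0.62], [-0.62, 0.79]]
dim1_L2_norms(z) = [4.4, 5.08]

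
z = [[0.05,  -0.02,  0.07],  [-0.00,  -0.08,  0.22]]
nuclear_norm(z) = 0.29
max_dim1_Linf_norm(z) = 0.22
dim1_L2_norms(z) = [0.09, 0.23]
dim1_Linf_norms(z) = [0.07, 0.22]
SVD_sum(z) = [[0.00, -0.03, 0.07],[0.01, -0.08, 0.22]] + [[0.05, 0.01, -0.0], [-0.01, -0.00, 0.0]]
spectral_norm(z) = 0.25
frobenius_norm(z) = 0.25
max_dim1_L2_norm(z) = 0.23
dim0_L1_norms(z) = [0.05, 0.1, 0.29]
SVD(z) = [[-0.31,-0.95], [-0.95,0.31]] @ diag([0.24556935888776182, 0.04791335904999405]) @ [[-0.06, 0.34, -0.94],[-0.99, -0.12, 0.02]]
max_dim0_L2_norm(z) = 0.23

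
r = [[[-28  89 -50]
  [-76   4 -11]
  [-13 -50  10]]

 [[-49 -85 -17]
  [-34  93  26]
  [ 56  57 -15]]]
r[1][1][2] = 26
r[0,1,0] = -76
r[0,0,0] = -28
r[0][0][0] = -28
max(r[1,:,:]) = 93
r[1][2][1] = 57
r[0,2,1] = -50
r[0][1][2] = -11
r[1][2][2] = -15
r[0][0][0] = -28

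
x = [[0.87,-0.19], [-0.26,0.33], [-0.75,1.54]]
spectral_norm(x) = 1.86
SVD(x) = [[-0.35, -0.93],[0.23, 0.05],[0.91, -0.36]] @ diag([1.8620134568164257, 0.6606859213230938]) @ [[-0.56, 0.83], [-0.83, -0.56]]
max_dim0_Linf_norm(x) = 1.54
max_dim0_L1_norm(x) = 2.06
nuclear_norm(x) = 2.52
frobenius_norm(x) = 1.98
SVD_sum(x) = [[0.36,-0.53], [-0.23,0.35], [-0.95,1.4]] + [[0.51, 0.34], [-0.03, -0.02], [0.2, 0.14]]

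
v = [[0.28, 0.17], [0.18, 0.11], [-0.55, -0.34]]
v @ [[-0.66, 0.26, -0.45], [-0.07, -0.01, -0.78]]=[[-0.20, 0.07, -0.26], [-0.13, 0.05, -0.17], [0.39, -0.14, 0.51]]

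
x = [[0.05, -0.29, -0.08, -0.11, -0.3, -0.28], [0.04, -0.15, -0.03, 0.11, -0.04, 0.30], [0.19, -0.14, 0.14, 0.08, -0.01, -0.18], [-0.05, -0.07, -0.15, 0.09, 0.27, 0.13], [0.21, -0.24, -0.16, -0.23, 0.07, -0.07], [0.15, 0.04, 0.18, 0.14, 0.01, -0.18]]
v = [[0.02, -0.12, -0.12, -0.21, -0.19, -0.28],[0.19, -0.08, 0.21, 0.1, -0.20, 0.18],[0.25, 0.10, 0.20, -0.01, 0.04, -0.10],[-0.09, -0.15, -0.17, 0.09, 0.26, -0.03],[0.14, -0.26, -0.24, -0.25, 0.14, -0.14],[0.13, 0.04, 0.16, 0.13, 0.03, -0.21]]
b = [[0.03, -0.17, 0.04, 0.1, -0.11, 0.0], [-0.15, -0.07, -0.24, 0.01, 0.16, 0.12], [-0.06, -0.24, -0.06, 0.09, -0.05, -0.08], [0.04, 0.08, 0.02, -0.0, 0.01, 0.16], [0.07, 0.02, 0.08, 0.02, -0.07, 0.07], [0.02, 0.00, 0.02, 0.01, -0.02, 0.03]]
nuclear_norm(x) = 2.05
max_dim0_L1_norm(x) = 1.14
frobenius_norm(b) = 0.56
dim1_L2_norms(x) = [0.52, 0.36, 0.34, 0.36, 0.44, 0.33]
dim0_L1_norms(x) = [0.69, 0.93, 0.74, 0.76, 0.7, 1.14]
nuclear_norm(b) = 0.96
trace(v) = 0.16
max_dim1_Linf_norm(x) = 0.3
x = b + v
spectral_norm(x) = 0.65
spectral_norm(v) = 0.66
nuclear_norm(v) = 2.06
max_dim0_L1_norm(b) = 0.58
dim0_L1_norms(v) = [0.82, 0.75, 1.1, 0.79, 0.86, 0.94]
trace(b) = -0.14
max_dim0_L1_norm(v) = 1.1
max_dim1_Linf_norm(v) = 0.28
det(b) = 0.00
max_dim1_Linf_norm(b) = 0.24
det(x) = -0.00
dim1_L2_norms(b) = [0.23, 0.35, 0.29, 0.18, 0.15, 0.05]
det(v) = -0.00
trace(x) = 0.02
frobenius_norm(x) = 0.97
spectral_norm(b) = 0.39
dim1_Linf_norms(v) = [0.28, 0.21, 0.25, 0.26, 0.26, 0.21]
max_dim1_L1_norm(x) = 1.11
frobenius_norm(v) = 0.98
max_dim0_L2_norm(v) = 0.46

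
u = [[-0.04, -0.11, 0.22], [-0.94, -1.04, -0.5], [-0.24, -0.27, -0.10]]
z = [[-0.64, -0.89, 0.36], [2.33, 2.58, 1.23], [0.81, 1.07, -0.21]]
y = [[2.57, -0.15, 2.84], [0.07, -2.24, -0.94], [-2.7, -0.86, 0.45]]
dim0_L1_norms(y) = [5.34, 3.25, 4.23]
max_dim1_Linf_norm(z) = 2.58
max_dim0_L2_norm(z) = 2.93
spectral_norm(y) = 4.29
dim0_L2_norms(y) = [3.73, 2.4, 3.03]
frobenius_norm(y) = 5.37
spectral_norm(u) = 1.53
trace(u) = -1.18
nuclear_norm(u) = 1.79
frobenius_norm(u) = 1.55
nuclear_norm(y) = 8.86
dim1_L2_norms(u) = [0.25, 1.49, 0.37]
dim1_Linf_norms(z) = [0.89, 2.58, 1.07]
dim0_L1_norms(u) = [1.22, 1.42, 0.82]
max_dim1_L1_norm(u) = 2.48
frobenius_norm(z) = 4.10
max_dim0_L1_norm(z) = 4.54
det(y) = -22.39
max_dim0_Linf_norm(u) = 1.04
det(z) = 0.01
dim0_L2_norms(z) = [2.55, 2.93, 1.3]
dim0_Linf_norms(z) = [2.33, 2.58, 1.23]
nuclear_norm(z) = 4.90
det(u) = -0.00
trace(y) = 0.78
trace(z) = 1.73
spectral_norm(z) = 4.00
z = y @ u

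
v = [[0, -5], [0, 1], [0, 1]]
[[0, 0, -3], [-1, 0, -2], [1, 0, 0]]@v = [[0, -3], [0, 3], [0, -5]]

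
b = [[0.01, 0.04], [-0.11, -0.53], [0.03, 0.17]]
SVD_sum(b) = [[0.01,0.04],  [-0.11,-0.53],  [0.03,0.17]] + [[0.00, -0.0], [-0.0, 0.0], [-0.0, 0.0]]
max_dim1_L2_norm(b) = 0.54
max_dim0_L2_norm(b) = 0.56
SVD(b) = [[-0.07, -0.34], [0.95, 0.26], [-0.3, 0.90]] @ diag([0.569624938772005, 0.005237282595924624]) @ [[-0.20, -0.98], [-0.98, 0.20]]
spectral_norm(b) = 0.57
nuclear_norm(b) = 0.57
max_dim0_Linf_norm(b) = 0.53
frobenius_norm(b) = 0.57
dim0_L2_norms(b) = [0.11, 0.56]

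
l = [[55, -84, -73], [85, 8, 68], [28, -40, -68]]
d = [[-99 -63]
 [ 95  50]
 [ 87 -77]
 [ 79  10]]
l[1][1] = 8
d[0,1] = -63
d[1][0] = 95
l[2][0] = 28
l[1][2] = 68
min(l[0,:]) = -84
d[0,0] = -99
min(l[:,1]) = -84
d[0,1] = -63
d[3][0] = 79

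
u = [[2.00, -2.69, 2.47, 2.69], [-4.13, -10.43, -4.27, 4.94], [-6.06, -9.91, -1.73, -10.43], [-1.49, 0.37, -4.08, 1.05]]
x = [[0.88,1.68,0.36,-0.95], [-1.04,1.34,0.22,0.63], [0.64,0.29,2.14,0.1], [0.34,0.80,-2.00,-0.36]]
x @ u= [[-5.94, -23.81, -1.75, 5.91], [-9.89, -13.13, -11.24, 2.19], [-13.04, -25.92, -3.77, -19.06], [10.03, 10.43, 2.35, 25.35]]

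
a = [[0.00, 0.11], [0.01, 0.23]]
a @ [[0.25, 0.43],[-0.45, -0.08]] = [[-0.05, -0.01], [-0.1, -0.01]]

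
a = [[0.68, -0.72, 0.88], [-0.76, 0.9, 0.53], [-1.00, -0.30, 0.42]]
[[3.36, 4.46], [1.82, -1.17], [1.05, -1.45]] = a@[[0.43, 2.68], [0.22, -0.54], [3.67, 2.55]]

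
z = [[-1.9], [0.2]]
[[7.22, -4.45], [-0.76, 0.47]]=z @ [[-3.8,2.34]]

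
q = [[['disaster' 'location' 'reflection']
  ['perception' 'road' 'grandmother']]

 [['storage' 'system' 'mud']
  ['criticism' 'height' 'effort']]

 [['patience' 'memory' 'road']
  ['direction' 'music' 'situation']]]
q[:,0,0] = ['disaster', 'storage', 'patience']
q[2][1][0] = 'direction'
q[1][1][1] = 'height'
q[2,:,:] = [['patience', 'memory', 'road'], ['direction', 'music', 'situation']]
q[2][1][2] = 'situation'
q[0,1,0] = 'perception'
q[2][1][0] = 'direction'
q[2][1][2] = 'situation'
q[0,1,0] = 'perception'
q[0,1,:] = ['perception', 'road', 'grandmother']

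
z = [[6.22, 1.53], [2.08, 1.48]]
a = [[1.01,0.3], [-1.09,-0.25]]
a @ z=[[6.91, 1.99], [-7.30, -2.04]]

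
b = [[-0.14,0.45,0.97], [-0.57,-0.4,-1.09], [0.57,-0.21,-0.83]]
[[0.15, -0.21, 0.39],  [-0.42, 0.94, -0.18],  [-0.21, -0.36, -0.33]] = b @ [[0.2, -1.03, -0.26], [-1.01, -0.44, 0.73], [0.65, -0.16, 0.03]]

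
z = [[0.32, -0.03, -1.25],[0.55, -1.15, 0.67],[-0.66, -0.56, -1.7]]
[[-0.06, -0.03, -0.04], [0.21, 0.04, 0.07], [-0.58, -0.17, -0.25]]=z @ [[0.41, 0.1, 0.15], [0.10, 0.04, 0.05], [0.15, 0.05, 0.07]]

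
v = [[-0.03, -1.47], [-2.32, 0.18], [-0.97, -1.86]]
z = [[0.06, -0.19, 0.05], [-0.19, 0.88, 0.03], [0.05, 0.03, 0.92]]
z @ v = [[0.39,-0.22],[-2.06,0.38],[-0.96,-1.78]]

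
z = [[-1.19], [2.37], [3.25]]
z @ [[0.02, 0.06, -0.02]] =[[-0.02, -0.07, 0.02], [0.05, 0.14, -0.05], [0.06, 0.2, -0.06]]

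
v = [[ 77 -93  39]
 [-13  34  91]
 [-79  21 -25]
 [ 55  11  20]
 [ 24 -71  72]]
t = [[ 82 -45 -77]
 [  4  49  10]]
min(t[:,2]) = -77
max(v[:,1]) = 34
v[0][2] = 39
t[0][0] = 82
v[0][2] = 39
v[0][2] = 39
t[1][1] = 49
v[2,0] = -79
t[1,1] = 49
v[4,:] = [24, -71, 72]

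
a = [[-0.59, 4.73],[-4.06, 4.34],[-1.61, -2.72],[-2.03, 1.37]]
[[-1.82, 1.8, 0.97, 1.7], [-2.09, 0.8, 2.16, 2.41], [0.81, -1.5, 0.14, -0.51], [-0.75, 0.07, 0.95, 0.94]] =a@[[0.12, 0.24, -0.36, -0.24], [-0.37, 0.41, 0.16, 0.33]]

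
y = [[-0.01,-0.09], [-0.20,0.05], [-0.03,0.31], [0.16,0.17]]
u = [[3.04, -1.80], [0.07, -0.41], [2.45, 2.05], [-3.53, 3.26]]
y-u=[[-3.05, 1.71], [-0.27, 0.46], [-2.48, -1.74], [3.69, -3.09]]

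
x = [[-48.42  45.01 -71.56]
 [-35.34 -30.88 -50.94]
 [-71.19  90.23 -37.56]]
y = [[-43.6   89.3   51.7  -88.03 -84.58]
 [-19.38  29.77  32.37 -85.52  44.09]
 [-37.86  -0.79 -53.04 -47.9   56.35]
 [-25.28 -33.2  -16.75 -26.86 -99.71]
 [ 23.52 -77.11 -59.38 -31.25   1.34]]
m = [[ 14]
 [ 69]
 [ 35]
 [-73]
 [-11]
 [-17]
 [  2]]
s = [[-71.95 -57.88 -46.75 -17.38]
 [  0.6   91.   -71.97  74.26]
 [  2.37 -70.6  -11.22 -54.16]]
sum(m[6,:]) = 2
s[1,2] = -71.97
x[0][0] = -48.42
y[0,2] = 51.7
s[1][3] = 74.26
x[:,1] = [45.01, -30.88, 90.23]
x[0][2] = -71.56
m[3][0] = -73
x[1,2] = -50.94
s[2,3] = -54.16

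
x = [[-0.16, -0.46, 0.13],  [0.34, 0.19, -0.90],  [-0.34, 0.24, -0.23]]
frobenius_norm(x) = 1.20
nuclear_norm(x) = 1.89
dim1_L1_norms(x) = [0.75, 1.43, 0.81]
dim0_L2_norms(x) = [0.51, 0.55, 0.94]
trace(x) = -0.20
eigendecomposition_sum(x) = [[(0.01+0.19j), -0.20-0.02j, (0.16-0.19j)], [0.24-0.16j, 0.12+0.28j, -0.38-0.07j], [-0.09-0.12j, (0.15-0.07j), (-0.03+0.2j)]] + [[0.01-0.19j, (-0.2+0.02j), (0.16+0.19j)], [0.24+0.16j, (0.12-0.28j), -0.38+0.07j], [-0.09+0.12j, 0.15+0.07j, (-0.03-0.2j)]] + [[(-0.18+0j), -0.06-0.00j, -0.19+0.00j], [-0.14+0.00j, (-0.05-0j), (-0.15+0j)], [(-0.16+0j), -0.06-0.00j, -0.17+0.00j]]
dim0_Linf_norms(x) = [0.34, 0.46, 0.9]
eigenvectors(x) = [[(-0.25+0.43j), (-0.25-0.43j), (0.65+0j)], [(0.77+0j), 0.77-0.00j, (0.5+0j)], [-0.02-0.41j, (-0.02+0.41j), (0.57+0j)]]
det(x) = -0.19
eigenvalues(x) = [(0.1+0.67j), (0.1-0.67j), (-0.4+0j)]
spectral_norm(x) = 1.04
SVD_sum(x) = [[-0.10, -0.11, 0.29], [0.28, 0.34, -0.86], [0.06, 0.07, -0.17]] + [[0.15,-0.18,-0.02], [0.1,-0.12,-0.01], [-0.24,0.29,0.03]] + [[-0.22, -0.17, -0.14], [-0.04, -0.03, -0.03], [-0.15, -0.12, -0.1]]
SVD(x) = [[-0.31, 0.50, -0.81], [0.93, 0.32, -0.16], [0.18, -0.8, -0.57]] @ diag([1.0369663711548778, 0.47345442012620176, 0.37741443686860565]) @ [[0.29, 0.35, -0.89], [0.64, -0.76, -0.09], [0.71, 0.54, 0.45]]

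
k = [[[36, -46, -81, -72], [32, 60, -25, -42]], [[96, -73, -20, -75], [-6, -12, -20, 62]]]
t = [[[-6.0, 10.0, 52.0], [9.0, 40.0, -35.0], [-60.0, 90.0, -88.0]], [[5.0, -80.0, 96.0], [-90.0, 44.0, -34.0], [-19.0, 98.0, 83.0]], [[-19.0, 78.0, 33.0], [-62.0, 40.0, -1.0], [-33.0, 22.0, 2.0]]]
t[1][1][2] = -34.0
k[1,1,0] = -6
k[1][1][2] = -20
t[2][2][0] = -33.0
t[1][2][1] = 98.0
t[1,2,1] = 98.0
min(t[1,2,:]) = -19.0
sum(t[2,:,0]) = -114.0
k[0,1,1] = 60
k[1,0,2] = -20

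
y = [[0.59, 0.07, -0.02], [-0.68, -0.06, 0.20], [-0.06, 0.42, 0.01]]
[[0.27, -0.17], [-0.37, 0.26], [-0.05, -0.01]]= y@[[0.46, -0.26], [-0.04, -0.06], [-0.31, 0.38]]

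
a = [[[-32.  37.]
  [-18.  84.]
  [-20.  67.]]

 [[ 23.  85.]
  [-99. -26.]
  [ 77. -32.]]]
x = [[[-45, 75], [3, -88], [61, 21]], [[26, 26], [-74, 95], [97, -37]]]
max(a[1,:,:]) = 85.0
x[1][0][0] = 26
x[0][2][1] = 21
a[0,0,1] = 37.0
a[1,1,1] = -26.0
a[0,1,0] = -18.0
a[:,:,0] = [[-32.0, -18.0, -20.0], [23.0, -99.0, 77.0]]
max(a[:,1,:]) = 84.0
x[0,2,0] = 61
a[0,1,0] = -18.0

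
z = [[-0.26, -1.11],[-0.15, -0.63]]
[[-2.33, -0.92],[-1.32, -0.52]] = z @ [[0.72, -0.99], [1.93, 1.06]]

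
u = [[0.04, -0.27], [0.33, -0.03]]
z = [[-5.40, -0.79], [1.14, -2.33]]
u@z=[[-0.52, 0.60], [-1.82, -0.19]]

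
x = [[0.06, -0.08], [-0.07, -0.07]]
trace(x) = -0.01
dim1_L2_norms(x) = [0.1, 0.1]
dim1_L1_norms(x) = [0.14, 0.14]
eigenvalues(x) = [0.09, -0.1]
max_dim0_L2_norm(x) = 0.11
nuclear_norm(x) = 0.20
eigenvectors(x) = [[0.92, 0.44], [-0.39, 0.90]]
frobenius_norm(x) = 0.14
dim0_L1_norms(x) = [0.13, 0.15]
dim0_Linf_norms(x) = [0.07, 0.08]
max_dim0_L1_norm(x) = 0.15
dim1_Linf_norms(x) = [0.08, 0.07]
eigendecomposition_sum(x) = [[0.08, -0.04], [-0.03, 0.02]] + [[-0.02,  -0.04], [-0.04,  -0.09]]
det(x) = -0.01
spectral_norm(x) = 0.11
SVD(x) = [[0.73, 0.68], [0.68, -0.73]] @ diag([0.10631823401826151, 0.09217609839453057]) @ [[-0.04, -1.00], [1.00, -0.04]]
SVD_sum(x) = [[-0.00, -0.08],  [-0.0, -0.07]] + [[0.06, -0.0], [-0.07, 0.0]]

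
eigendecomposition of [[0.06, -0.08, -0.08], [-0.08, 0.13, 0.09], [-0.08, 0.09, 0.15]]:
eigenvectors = [[0.45, -0.89, 0.1],[-0.61, -0.38, -0.70],[-0.66, -0.25, 0.71]]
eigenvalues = [0.29, 0.0, 0.05]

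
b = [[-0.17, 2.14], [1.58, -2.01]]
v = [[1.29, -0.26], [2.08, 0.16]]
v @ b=[[-0.63,3.28], [-0.1,4.13]]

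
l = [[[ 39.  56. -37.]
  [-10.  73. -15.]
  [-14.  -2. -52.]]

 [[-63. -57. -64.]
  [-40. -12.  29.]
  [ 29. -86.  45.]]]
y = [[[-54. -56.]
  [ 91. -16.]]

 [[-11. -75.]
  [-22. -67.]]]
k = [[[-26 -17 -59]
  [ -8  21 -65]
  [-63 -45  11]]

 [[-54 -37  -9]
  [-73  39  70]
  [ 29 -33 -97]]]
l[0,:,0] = [39.0, -10.0, -14.0]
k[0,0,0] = -26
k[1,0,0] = -54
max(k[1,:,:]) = 70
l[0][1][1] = 73.0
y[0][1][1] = -16.0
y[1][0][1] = -75.0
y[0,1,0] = 91.0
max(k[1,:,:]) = 70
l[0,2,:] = [-14.0, -2.0, -52.0]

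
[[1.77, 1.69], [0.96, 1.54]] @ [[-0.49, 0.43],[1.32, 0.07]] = [[1.36,0.88], [1.56,0.52]]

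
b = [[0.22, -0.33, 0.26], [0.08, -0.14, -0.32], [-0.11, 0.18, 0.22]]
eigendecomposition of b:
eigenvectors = [[(0.82+0j), 0.82-0.00j, (0.84+0j)], [0.03-0.41j, 0.03+0.41j, (0.54+0j)], [-0.18+0.35j, (-0.18-0.35j), (-0.03+0j)]]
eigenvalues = [(0.15+0.28j), (0.15-0.28j), (-0+0j)]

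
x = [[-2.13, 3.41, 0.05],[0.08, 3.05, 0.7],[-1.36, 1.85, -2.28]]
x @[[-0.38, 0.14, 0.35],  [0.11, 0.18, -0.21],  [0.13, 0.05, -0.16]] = [[1.19, 0.32, -1.47], [0.40, 0.60, -0.72], [0.42, 0.03, -0.50]]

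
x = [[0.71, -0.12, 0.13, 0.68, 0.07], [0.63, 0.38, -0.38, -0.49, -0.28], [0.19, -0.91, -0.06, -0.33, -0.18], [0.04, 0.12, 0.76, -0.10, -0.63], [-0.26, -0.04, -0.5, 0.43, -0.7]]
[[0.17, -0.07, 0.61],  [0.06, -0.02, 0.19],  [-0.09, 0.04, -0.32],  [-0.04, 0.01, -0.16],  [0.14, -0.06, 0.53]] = x @ [[0.10, -0.04, 0.35], [0.07, -0.03, 0.25], [-0.10, 0.04, -0.37], [0.18, -0.08, 0.67], [-0.06, 0.03, -0.23]]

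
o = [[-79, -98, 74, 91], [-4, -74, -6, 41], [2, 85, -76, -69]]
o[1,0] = -4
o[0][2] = 74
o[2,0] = 2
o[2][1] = 85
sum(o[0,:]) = -12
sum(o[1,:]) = -43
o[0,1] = -98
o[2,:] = [2, 85, -76, -69]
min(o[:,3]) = -69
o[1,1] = -74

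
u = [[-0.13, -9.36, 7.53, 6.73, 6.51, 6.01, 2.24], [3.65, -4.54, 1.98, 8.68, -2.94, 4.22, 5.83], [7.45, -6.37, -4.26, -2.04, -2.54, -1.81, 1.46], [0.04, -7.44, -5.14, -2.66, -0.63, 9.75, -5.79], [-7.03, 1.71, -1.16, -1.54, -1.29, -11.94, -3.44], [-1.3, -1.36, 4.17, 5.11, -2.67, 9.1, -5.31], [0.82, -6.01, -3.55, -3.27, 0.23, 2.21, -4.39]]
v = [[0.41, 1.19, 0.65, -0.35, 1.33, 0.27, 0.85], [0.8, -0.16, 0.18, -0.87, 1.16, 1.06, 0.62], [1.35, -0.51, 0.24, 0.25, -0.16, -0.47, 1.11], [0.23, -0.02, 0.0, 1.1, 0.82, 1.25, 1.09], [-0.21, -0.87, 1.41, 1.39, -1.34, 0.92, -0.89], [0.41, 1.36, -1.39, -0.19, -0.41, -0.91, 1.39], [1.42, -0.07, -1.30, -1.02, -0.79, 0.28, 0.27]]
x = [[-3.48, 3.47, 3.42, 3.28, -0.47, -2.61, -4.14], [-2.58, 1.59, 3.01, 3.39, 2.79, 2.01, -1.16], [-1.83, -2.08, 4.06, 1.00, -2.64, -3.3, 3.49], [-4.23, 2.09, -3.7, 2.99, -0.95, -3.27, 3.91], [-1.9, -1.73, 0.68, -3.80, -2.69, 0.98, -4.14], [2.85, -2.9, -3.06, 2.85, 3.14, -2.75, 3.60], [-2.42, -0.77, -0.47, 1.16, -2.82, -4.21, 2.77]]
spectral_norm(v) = 3.97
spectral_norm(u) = 24.32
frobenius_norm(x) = 19.83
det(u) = -301611.36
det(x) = -14747.60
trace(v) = -0.39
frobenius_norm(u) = 35.45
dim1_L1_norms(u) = [38.51, 31.84, 25.93, 31.45, 28.11, 29.02, 20.48]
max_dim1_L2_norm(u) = 16.53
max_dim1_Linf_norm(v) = 1.42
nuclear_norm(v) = 14.12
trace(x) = 2.49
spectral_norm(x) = 12.07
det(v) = 20.50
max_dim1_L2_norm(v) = 2.86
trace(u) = -8.17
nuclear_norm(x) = 44.28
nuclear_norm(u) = 77.32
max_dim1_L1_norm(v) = 7.03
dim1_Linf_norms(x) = [4.14, 3.39, 4.06, 4.23, 4.14, 3.6, 4.21]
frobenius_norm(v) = 6.16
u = x @ v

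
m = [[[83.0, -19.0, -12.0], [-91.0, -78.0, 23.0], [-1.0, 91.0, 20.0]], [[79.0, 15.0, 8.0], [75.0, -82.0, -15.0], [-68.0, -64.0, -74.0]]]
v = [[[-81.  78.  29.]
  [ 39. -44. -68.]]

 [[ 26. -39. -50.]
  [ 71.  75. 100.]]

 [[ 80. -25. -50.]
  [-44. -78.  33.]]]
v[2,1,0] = -44.0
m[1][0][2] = 8.0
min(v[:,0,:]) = -81.0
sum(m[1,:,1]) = -131.0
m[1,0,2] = 8.0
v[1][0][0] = 26.0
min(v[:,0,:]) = -81.0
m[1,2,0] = -68.0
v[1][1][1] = 75.0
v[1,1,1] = 75.0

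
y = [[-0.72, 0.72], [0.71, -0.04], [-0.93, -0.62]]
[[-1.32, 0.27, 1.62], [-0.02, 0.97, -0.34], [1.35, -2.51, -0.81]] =y@[[-0.14,  1.47,  -0.38],[-1.97,  1.84,  1.87]]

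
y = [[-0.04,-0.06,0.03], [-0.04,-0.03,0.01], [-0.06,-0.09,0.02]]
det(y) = 0.00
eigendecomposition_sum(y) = [[(0.01+0j), -0.02+0.00j, 0.01-0.00j],  [(-0-0j), (0.01+0j), -0.00+0.00j],  [0.00+0.00j, -0.01+0.00j, -0j]] + [[(-0.02-0.02j), -0.02-0.01j, (0.01+0.01j)],  [-0.02-0.03j, -0.02-0.02j, 0.01+0.02j],  [(-0.03-0.08j), -0.04-0.06j, 0.01+0.05j]] + [[(-0.02+0.02j),-0.02+0.01j,0.01-0.01j], [(-0.02+0.03j),-0.02+0.02j,0.01-0.02j], [-0.03+0.08j,-0.04+0.06j,0.01-0.05j]]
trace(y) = -0.05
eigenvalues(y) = [(0.02+0j), (-0.04+0.02j), (-0.04-0.02j)]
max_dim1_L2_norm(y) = 0.11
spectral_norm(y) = 0.14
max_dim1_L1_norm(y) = 0.17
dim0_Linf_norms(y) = [0.06, 0.09, 0.03]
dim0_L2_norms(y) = [0.08, 0.11, 0.04]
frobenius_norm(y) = 0.14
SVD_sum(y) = [[-0.04, -0.06, 0.02], [-0.03, -0.04, 0.01], [-0.06, -0.09, 0.03]] + [[0.01, -0.00, 0.00], [-0.01, 0.01, -0.01], [0.00, -0.00, 0.0]] + [[-0.00,0.00,0.01], [-0.0,0.00,0.00], [0.00,-0.00,-0.01]]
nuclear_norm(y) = 0.17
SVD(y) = [[-0.54, 0.45, -0.71], [-0.34, -0.89, -0.31], [-0.77, 0.08, 0.64]] @ diag([0.14272584221075746, 0.016070607317640824, 0.013079355705543878]) @ [[0.57, 0.78, -0.25], [0.8, -0.46, 0.39], [0.19, -0.42, -0.89]]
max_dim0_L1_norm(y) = 0.18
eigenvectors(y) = [[(0.73+0j), (-0.24+0.16j), -0.24-0.16j], [(-0.49+0j), (-0.37+0.05j), -0.37-0.05j], [0.49+0.00j, -0.88+0.00j, (-0.88-0j)]]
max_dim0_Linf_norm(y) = 0.09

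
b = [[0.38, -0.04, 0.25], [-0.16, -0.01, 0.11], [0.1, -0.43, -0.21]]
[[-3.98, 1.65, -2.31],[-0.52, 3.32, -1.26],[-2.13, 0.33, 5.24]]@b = [[-2.01,1.14,-0.33], [-0.85,0.53,0.50], [-0.34,-2.17,-1.6]]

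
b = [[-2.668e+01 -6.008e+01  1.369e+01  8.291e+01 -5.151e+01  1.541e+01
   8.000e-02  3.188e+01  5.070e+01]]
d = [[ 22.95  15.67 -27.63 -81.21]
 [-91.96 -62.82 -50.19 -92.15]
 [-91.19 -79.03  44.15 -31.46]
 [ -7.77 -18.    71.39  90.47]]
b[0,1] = -60.08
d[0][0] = 22.95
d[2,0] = -91.19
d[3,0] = -7.77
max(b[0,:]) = 82.91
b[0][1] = -60.08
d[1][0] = -91.96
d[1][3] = -92.15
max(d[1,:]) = -50.19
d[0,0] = 22.95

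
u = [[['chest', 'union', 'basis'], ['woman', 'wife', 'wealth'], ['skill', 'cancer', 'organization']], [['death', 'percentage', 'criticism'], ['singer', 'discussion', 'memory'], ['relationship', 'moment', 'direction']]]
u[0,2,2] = 'organization'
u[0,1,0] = 'woman'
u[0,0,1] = 'union'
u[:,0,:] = [['chest', 'union', 'basis'], ['death', 'percentage', 'criticism']]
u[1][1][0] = 'singer'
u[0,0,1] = 'union'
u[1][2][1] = 'moment'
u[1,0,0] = 'death'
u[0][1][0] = 'woman'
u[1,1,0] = 'singer'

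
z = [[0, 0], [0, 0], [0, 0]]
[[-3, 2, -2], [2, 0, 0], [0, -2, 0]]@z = [[0, 0], [0, 0], [0, 0]]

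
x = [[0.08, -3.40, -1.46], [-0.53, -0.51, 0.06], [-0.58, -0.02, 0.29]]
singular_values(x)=[3.73, 0.87, 0.0]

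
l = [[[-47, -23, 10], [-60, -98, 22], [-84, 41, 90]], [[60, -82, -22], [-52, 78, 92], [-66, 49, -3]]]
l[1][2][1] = 49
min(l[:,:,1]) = -98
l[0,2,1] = 41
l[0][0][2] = 10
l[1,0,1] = -82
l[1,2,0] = -66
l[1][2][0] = -66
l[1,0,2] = -22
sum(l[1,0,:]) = -44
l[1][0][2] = -22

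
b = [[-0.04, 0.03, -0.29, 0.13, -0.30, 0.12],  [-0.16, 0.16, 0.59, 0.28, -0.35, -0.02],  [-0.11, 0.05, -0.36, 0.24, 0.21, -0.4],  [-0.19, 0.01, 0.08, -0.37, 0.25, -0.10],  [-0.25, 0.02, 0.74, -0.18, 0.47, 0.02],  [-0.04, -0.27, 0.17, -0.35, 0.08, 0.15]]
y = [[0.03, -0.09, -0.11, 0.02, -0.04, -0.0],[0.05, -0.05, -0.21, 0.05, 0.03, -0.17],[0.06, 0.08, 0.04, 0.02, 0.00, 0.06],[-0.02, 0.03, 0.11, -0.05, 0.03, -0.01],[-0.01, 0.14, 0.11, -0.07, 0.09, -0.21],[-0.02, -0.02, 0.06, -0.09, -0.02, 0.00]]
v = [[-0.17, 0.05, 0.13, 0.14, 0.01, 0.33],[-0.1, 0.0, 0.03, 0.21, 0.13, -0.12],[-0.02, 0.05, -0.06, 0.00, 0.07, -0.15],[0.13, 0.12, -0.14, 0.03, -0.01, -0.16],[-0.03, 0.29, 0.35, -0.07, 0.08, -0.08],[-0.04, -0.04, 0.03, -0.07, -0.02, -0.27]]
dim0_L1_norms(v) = [0.49, 0.55, 0.74, 0.52, 0.32, 1.11]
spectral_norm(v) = 0.54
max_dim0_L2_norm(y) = 0.29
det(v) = 0.00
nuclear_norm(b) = 3.23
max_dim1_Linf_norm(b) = 0.74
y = b @ v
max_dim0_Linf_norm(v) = 0.35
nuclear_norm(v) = 1.70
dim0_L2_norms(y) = [0.09, 0.19, 0.29, 0.14, 0.11, 0.28]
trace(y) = 0.06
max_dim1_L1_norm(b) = 1.68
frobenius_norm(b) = 1.61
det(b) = 0.00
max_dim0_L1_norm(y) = 0.64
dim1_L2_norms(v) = [0.42, 0.29, 0.18, 0.28, 0.47, 0.29]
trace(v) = -0.39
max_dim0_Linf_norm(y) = 0.21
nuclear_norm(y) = 0.88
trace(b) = 0.01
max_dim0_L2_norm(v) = 0.5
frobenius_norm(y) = 0.49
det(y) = 0.00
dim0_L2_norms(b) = [0.37, 0.32, 1.07, 0.67, 0.74, 0.46]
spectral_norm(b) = 1.16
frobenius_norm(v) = 0.83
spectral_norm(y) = 0.35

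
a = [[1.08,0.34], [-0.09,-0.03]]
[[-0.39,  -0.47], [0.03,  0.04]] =a@ [[-0.47, -0.46], [0.34, 0.07]]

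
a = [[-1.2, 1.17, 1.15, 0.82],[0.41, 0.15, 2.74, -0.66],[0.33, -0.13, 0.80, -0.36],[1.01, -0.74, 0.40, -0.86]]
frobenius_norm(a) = 4.04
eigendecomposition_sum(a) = [[-1.33,0.98,-0.53,1.13],[0.19,-0.14,0.08,-0.17],[0.27,-0.20,0.11,-0.23],[1.01,-0.74,0.4,-0.86]] + [[0.14, 0.18, 1.71, -0.32], [0.22, 0.28, 2.69, -0.5], [0.06, 0.07, 0.69, -0.13], [0.0, 0.00, 0.00, -0.0]] + [[-0.00, 0.00, -0.0, -0.00], [-0.00, 0.0, -0.0, -0.0], [-0.00, 0.0, -0.00, -0.0], [-0.00, 0.00, -0.0, -0.00]] + [[-0.00, 0.01, -0.03, 0.0],  [-0.0, 0.01, -0.03, 0.0],  [0.00, -0.00, 0.0, -0.00],  [-0.00, 0.0, -0.00, 0.0]]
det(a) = 0.00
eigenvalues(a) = [-2.23, 1.11, -0.0, 0.01]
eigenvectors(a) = [[-0.78, 0.52, 0.70, 0.67], [0.11, 0.83, 0.18, 0.72], [0.16, 0.21, 0.05, -0.11], [0.59, 0.0, 0.69, 0.12]]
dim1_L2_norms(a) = [2.19, 2.85, 0.95, 1.57]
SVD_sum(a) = [[0.08,0.11,0.98,-0.18], [0.22,0.31,2.77,-0.51], [0.07,0.09,0.83,-0.16], [0.04,0.06,0.53,-0.1]] + [[-1.28, 1.06, 0.17, 1.00], [0.19, -0.16, -0.03, -0.15], [0.26, -0.22, -0.04, -0.21], [0.97, -0.80, -0.13, -0.76]] + [[0.00, 0.0, -0.0, -0.00], [-0.0, -0.0, 0.00, 0.0], [-0.0, -0.00, 0.00, 0.0], [0.00, 0.00, -0.0, -0.00]] + [[-0.00, -0.0, -0.0, -0.00], [0.0, 0.00, 0.00, 0.0], [-0.00, -0.00, -0.00, -0.00], [-0.00, -0.0, -0.0, -0.00]]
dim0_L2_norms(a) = [1.65, 1.4, 3.1, 1.41]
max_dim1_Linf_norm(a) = 2.74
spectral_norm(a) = 3.18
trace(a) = -1.11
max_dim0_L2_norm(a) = 3.1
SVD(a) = [[-0.32, 0.78, 0.36, 0.40], [-0.89, -0.11, -0.06, -0.43], [-0.27, -0.16, -0.65, 0.69], [-0.17, -0.59, 0.67, 0.42]] @ diag([3.1766644723036657, 2.4917988737833854, 0.006350317382308287, 0.0009362075955693504]) @ [[-0.08,-0.11,-0.97,0.18], [-0.66,0.54,0.09,0.51], [0.14,0.77,-0.21,-0.59], [-0.74,-0.33,-0.01,-0.59]]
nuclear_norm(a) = 5.68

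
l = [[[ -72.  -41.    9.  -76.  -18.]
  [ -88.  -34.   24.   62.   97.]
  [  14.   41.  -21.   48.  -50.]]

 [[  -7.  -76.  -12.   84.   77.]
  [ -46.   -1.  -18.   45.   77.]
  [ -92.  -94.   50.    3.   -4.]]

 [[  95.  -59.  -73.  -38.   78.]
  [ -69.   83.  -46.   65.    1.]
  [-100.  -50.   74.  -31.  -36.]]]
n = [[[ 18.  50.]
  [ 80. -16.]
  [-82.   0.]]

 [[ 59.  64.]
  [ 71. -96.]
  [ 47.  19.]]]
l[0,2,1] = 41.0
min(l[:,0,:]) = -76.0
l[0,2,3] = 48.0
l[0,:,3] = [-76.0, 62.0, 48.0]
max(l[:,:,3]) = 84.0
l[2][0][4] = 78.0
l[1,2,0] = -92.0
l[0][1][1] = -34.0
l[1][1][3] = 45.0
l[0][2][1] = 41.0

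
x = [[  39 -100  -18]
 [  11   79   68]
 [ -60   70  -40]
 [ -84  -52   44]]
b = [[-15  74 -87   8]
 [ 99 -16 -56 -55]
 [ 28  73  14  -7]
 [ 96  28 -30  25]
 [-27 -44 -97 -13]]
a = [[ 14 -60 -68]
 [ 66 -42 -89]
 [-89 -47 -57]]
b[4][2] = -97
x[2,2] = -40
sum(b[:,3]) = -42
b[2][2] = 14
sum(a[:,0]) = -9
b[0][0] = -15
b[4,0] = -27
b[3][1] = 28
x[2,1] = 70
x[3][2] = 44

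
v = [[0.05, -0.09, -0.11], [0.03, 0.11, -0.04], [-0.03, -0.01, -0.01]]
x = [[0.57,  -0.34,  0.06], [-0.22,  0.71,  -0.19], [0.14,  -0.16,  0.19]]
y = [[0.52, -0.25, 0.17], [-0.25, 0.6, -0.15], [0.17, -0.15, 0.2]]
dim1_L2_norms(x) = [0.67, 0.77, 0.29]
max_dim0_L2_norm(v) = 0.14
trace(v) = 0.15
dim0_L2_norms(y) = [0.6, 0.67, 0.3]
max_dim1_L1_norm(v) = 0.25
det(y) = 0.03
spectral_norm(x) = 0.98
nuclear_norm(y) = 1.32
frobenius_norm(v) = 0.20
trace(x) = 1.47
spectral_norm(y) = 0.89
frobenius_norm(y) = 0.95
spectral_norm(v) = 0.16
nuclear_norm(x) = 1.49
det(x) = 0.05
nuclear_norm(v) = 0.30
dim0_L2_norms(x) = [0.63, 0.8, 0.28]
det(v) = -0.00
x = y + v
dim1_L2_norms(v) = [0.15, 0.12, 0.03]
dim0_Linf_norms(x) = [0.57, 0.71, 0.19]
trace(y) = 1.32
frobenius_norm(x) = 1.06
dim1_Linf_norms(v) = [0.11, 0.11, 0.03]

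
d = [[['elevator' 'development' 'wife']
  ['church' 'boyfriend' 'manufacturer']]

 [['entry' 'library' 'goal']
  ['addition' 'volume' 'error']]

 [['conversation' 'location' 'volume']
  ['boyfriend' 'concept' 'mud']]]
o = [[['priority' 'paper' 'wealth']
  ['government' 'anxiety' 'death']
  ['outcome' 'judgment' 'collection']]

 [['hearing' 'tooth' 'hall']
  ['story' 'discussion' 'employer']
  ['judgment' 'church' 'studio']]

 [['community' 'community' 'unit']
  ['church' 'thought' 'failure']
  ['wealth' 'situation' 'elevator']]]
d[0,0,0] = 'elevator'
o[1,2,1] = 'church'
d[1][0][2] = 'goal'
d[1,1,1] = 'volume'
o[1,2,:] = ['judgment', 'church', 'studio']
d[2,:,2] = ['volume', 'mud']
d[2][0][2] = 'volume'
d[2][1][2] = 'mud'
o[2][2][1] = 'situation'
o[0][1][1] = 'anxiety'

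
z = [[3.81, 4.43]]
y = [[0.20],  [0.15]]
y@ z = [[0.76, 0.89], [0.57, 0.66]]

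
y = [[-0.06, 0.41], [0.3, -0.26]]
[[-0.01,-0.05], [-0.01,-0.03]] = y@[[-0.06, -0.22],[-0.04, -0.15]]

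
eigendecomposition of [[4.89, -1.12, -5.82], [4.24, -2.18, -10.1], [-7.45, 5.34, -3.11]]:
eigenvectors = [[(0.72+0j),  -0.33+0.11j,  -0.33-0.11j],[(0.67+0j),  -0.82+0.00j,  -0.82-0.00j],[-0.21+0.00j,  -0.20+0.41j,  (-0.2-0.41j)]]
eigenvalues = [(5.53+0j), (-2.97+4.5j), (-2.97-4.5j)]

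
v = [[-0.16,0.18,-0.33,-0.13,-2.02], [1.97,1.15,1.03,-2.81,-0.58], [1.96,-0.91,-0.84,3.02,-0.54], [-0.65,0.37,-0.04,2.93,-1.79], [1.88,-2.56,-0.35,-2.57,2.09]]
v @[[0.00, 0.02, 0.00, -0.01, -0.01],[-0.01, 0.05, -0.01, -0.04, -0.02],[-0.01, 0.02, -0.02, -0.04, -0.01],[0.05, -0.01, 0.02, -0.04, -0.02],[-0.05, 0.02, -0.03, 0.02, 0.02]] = [[0.10, -0.04, 0.06, -0.03, -0.04],[-0.13, 0.13, -0.07, -0.01, -0.01],[0.2, -0.06, 0.10, -0.08, -0.06],[0.23, -0.06, 0.11, -0.16, -0.09],[-0.2, -0.03, -0.08, 0.24, 0.13]]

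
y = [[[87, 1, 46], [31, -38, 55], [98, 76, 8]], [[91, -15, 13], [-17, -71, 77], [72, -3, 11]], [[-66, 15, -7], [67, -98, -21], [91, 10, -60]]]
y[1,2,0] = 72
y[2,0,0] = -66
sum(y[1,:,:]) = 158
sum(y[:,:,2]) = 122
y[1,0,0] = 91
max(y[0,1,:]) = 55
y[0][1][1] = -38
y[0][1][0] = 31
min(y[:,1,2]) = -21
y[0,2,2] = 8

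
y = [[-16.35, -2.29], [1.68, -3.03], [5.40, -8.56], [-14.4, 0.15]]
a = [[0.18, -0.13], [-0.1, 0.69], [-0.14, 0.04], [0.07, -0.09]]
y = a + [[-16.53, -2.16], [1.78, -3.72], [5.54, -8.6], [-14.47, 0.24]]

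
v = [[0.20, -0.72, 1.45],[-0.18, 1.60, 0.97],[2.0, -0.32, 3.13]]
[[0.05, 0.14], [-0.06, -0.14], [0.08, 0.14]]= v@[[0.02, -0.01],[-0.04, -0.11],[0.01, 0.04]]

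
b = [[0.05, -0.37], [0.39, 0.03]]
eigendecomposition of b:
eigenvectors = [[(0.02+0.7j), (0.02-0.7j)], [(0.72+0j), (0.72-0j)]]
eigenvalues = [(0.04+0.38j), (0.04-0.38j)]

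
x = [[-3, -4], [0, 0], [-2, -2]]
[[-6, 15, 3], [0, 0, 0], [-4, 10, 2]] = x @ [[2, -5, -1], [0, 0, 0]]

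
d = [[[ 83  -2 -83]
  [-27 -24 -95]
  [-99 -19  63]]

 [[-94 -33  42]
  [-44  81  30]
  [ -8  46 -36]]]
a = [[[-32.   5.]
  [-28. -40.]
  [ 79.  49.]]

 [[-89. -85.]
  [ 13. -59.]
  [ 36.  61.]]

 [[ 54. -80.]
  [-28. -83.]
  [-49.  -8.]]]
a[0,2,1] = 49.0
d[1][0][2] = 42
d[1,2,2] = -36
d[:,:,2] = [[-83, -95, 63], [42, 30, -36]]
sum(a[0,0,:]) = -27.0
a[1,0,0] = -89.0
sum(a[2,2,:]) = -57.0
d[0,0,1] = -2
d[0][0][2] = -83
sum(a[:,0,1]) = -160.0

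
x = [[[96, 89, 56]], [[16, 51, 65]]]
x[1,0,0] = 16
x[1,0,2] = 65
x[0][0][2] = 56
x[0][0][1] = 89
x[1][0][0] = 16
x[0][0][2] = 56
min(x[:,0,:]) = 16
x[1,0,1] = 51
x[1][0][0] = 16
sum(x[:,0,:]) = 373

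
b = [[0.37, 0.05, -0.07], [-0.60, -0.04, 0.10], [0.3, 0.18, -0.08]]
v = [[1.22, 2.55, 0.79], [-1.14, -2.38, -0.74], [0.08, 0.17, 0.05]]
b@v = [[0.39, 0.81, 0.25], [-0.68, -1.42, -0.44], [0.15, 0.32, 0.1]]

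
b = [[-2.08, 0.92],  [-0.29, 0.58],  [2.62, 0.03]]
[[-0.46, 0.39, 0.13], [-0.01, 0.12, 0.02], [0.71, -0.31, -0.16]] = b @[[0.27, -0.12, -0.06], [0.11, 0.15, 0.01]]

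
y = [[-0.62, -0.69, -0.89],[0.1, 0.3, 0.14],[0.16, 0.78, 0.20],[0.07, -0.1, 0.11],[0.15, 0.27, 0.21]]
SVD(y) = [[-0.82,  0.50,  0.1],[0.22,  0.20,  0.95],[0.47,  0.78,  -0.22],[0.02,  -0.33,  0.18],[0.24,  0.03,  -0.10]] @ diag([1.5373381921449873, 0.4992809828938793, 0.0031277936160322827]) @ [[0.42, 0.69, 0.59],[-0.37, 0.72, -0.58],[-0.83, 0.03, 0.56]]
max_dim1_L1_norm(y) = 2.2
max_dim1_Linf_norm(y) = 0.89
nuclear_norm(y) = 2.04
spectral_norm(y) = 1.54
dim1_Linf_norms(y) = [0.89, 0.3, 0.78, 0.11, 0.27]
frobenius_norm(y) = 1.62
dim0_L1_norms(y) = [1.1, 2.14, 1.55]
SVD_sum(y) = [[-0.53,-0.87,-0.74], [0.14,0.23,0.2], [0.3,0.50,0.43], [0.01,0.02,0.01], [0.16,0.26,0.22]] + [[-0.09, 0.18, -0.15], [-0.04, 0.07, -0.06], [-0.14, 0.28, -0.23], [0.06, -0.12, 0.09], [-0.01, 0.01, -0.01]] + [[-0.00, 0.00, 0.00], [-0.0, 0.00, 0.00], [0.0, -0.00, -0.0], [-0.0, 0.00, 0.00], [0.00, -0.0, -0.00]]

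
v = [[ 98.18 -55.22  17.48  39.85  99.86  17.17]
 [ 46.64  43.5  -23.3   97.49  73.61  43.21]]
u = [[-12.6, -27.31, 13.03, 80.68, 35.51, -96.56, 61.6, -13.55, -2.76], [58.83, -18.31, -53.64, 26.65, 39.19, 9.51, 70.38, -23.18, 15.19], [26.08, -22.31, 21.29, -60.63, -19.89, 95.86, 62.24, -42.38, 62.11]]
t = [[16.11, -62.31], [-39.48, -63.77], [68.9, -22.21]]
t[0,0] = 16.11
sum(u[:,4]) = 54.80999999999999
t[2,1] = -22.21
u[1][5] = 9.51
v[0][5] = 17.17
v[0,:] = [98.18, -55.22, 17.48, 39.85, 99.86, 17.17]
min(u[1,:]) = -53.64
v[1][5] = 43.21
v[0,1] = -55.22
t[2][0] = 68.9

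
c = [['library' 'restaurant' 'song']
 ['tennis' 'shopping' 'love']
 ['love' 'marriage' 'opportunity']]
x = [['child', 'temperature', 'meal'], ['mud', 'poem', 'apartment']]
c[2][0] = 'love'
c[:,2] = ['song', 'love', 'opportunity']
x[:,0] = ['child', 'mud']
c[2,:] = ['love', 'marriage', 'opportunity']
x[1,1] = 'poem'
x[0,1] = 'temperature'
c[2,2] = 'opportunity'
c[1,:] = ['tennis', 'shopping', 'love']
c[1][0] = 'tennis'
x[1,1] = 'poem'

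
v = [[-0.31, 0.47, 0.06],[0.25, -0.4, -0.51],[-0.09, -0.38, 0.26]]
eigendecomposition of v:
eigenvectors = [[-0.23,-0.91,-0.70],[-0.52,-0.2,0.69],[0.82,-0.36,0.19]]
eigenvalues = [0.52, -0.18, -0.79]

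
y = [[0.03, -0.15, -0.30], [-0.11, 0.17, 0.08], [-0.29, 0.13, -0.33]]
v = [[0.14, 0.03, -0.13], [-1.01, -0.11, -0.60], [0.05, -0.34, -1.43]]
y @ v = [[0.14, 0.12, 0.52], [-0.18, -0.05, -0.2], [-0.19, 0.09, 0.43]]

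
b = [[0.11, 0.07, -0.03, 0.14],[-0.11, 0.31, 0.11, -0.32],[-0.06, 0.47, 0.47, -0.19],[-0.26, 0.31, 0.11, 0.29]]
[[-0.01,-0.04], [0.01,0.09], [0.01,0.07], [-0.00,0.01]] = b @ [[-0.02,  -0.15], [0.01,  0.07], [-0.0,  -0.02], [-0.03,  -0.18]]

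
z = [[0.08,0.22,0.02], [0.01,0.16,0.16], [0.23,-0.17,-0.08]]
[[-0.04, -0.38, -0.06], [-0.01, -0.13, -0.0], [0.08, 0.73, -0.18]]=z @ [[0.21, 1.87, -0.76], [-0.28, -2.55, 0.02], [0.18, 1.63, 0.01]]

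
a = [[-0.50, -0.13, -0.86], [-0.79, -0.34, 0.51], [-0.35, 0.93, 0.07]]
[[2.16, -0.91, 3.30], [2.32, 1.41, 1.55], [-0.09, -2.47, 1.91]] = a@[[-2.88, 0.22, -3.56], [-1.13, -2.67, 0.86], [-0.67, 1.33, -1.90]]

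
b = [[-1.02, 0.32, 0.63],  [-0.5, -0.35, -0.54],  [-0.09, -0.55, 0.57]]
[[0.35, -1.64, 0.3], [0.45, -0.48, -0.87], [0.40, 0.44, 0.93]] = b@[[-0.51, 1.42, 0.46], [-0.61, -0.88, -0.33], [0.04, 0.14, 1.39]]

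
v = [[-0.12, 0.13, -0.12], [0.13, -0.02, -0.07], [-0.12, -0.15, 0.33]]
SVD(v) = [[0.32, -0.8, 0.51], [0.20, 0.58, 0.79], [-0.93, -0.15, 0.35]] @ diag([0.4111819972823086, 0.21124470437001325, 0.0022449914381368766]) @ [[0.24,0.43,-0.87], [0.90,-0.44,0.03], [-0.37,-0.79,-0.49]]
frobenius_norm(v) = 0.46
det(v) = 0.00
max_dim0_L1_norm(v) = 0.52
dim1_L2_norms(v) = [0.21, 0.15, 0.38]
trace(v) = 0.19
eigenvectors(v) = [[-0.27, -0.83, 0.37],[-0.24, 0.55, 0.79],[0.93, -0.03, 0.49]]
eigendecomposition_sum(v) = [[0.03,0.04,-0.1],[0.03,0.04,-0.08],[-0.11,-0.15,0.33]] + [[-0.15, 0.09, -0.02], [0.1, -0.06, 0.02], [-0.01, 0.00, -0.00]] + [[-0.00,-0.00,-0.00], [-0.0,-0.0,-0.0], [-0.00,-0.00,-0.0]]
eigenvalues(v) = [0.4, -0.21, -0.0]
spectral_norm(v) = 0.41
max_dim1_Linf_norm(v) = 0.33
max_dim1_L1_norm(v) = 0.6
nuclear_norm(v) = 0.62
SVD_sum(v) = [[0.03, 0.06, -0.11], [0.02, 0.04, -0.07], [-0.09, -0.16, 0.33]] + [[-0.15, 0.07, -0.01],  [0.11, -0.05, 0.0],  [-0.03, 0.01, -0.0]] + [[-0.0, -0.00, -0.00], [-0.00, -0.00, -0.00], [-0.0, -0.00, -0.00]]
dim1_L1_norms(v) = [0.37, 0.22, 0.6]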